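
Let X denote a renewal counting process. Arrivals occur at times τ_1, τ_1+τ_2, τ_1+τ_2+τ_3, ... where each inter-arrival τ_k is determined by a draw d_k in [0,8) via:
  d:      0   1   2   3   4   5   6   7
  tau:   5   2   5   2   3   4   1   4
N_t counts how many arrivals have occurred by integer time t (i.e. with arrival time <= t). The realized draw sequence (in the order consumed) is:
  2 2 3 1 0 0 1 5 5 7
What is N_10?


draw d_1=2: τ_1=5, arrival time A_1=5
draw d_2=2: τ_2=5, arrival time A_2=10
draw d_3=3: τ_3=2, arrival time A_3=12
draw d_4=1: τ_4=2, arrival time A_4=14
draw d_5=0: τ_5=5, arrival time A_5=19
draw d_6=0: τ_6=5, arrival time A_6=24
draw d_7=1: τ_7=2, arrival time A_7=26
draw d_8=5: τ_8=4, arrival time A_8=30
draw d_9=5: τ_9=4, arrival time A_9=34
draw d_10=7: τ_10=4, arrival time A_10=38
N_t over t=0..10: 0:0 1:0 2:0 3:0 4:0 5:1 6:1 7:1 8:1 9:1 10:2

2


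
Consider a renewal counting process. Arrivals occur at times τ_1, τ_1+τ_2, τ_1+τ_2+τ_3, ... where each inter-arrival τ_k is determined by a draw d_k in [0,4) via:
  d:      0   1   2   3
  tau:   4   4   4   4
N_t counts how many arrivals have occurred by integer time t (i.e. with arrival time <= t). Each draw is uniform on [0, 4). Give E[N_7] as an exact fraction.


1

Inter-arrival values over d=0..3: [4, 4, 4, 4]
Each d has probability 1/4, so the pmf of τ is: f(4) = 1
Renewal equation for m(n) = E[N_n]: condition on τ_1 = k (if k <= n, one arrival plus a fresh copy on the remaining n−k steps): m(n) = F(n) + Σ_{k<=n} f(k)·m(n−k), where F(n) = P(τ <= n) and m(0) = 0
m(1) = F(1) = 0
m(2) = F(2) = 0
m(3) = F(3) = 0
m(4) = F(4) = 1
m(5) = F(5) = 1
m(6) = F(6) = 1
m(7) = F(7) = 1
E[N_7] = m(7) = 1


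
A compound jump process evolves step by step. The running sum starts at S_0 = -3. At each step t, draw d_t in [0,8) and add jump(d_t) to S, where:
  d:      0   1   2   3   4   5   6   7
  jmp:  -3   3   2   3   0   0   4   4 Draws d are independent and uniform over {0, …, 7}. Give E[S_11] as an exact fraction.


Outcome values over d=0..7: [-3, 3, 2, 3, 0, 0, 4, 4]
Σy = 13, Σy² = 63, M = 8
μ = 13/8 = 13/8,  σ² = 63/8 − (13/8)² = 335/64
E[S_11] = -3 + 11·(13/8) = 119/8

119/8


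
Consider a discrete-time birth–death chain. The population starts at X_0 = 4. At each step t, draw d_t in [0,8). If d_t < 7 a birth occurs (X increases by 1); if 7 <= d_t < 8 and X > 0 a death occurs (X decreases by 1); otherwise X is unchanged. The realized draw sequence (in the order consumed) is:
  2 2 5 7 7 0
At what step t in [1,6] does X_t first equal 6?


t=0: X=4, d=2 → birth, X_1=5
t=1: X=5, d=2 → birth, X_2=6
t=2: X=6, d=5 → birth, X_3=7
t=3: X=7, d=7 → death, X_4=6
t=4: X=6, d=7 → death, X_5=5
t=5: X=5, d=0 → birth, X_6=6

2


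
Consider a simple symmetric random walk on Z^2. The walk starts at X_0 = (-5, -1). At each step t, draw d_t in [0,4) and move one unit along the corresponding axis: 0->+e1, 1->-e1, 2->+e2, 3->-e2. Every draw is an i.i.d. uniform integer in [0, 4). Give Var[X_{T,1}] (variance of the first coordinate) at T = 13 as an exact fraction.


Outcome values over d=0..3: [1, -1, 0, 0]
Σy = 0, Σy² = 2, M = 4
μ = 0/4 = 0,  σ² = 2/4 − (0)² = 1/2
Independent increments: Var[X_13] = 13·σ² = 13·(1/2) = 13/2

13/2


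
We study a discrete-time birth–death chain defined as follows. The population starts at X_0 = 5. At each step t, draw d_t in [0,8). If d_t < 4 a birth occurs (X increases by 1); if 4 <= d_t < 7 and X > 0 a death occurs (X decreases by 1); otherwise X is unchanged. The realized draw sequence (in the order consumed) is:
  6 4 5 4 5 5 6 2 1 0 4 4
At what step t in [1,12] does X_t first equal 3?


2

t=0: X=5, d=6 → death, X_1=4
t=1: X=4, d=4 → death, X_2=3
t=2: X=3, d=5 → death, X_3=2
t=3: X=2, d=4 → death, X_4=1
t=4: X=1, d=5 → death, X_5=0
t=5: X=0, d=5 → hold, X_6=0
t=6: X=0, d=6 → hold, X_7=0
t=7: X=0, d=2 → birth, X_8=1
t=8: X=1, d=1 → birth, X_9=2
t=9: X=2, d=0 → birth, X_10=3
t=10: X=3, d=4 → death, X_11=2
t=11: X=2, d=4 → death, X_12=1


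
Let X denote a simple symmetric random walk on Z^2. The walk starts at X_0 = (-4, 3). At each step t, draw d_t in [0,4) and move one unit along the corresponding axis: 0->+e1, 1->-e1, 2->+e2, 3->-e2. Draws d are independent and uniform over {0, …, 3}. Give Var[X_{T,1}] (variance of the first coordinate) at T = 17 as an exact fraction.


Outcome values over d=0..3: [1, -1, 0, 0]
Σy = 0, Σy² = 2, M = 4
μ = 0/4 = 0,  σ² = 2/4 − (0)² = 1/2
Independent increments: Var[X_17] = 17·σ² = 17·(1/2) = 17/2

17/2


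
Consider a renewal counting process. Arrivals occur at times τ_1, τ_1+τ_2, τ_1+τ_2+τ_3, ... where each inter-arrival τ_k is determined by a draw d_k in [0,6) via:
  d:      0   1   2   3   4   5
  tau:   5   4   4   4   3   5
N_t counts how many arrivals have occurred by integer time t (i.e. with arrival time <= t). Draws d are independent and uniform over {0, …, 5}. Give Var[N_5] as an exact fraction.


Inter-arrival values over d=0..5: [5, 4, 4, 4, 3, 5]
Each d has probability 1/6, so the pmf of τ is: f(3) = 1/6, f(4) = 1/2, f(5) = 1/3
Let p_n(j) = P(N_n = j), with p_0 = [1]. Condition on τ_1: p_n(0) = P(τ > n), and for j >= 1, p_n(j) = Σ_{k<=n} f(k)·p_{n−k}(j−1)
p_1 = [1]  (j = 0)
p_2 = [1]  (j = 0)
p_3 = [5/6, 1/6]  (j = 0..1)
p_4 = [1/3, 2/3]  (j = 0..1)
p_5 = [0, 1]  (j = 0..1)
E[N_5] = Σ j·p_5(j) = 1;  E[N_5²] = Σ j²·p_5(j) = 1
Var[N_5] = 1 − (1)² = 0

0


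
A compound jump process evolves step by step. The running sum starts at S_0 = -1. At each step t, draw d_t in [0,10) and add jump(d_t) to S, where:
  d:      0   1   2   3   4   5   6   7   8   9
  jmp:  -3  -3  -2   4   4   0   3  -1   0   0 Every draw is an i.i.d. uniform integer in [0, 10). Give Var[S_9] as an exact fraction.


1431/25

Outcome values over d=0..9: [-3, -3, -2, 4, 4, 0, 3, -1, 0, 0]
Σy = 2, Σy² = 64, M = 10
μ = 2/10 = 1/5,  σ² = 64/10 − (1/5)² = 159/25
Independent increments: Var[S_9] = 9·σ² = 9·(159/25) = 1431/25


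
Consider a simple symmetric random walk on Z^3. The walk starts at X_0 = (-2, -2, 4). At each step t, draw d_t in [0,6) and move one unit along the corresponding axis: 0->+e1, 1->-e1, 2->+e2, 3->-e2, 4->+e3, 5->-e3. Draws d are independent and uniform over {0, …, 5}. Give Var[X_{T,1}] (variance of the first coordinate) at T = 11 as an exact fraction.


Outcome values over d=0..5: [1, -1, 0, 0, 0, 0]
Σy = 0, Σy² = 2, M = 6
μ = 0/6 = 0,  σ² = 2/6 − (0)² = 1/3
Independent increments: Var[X_11] = 11·σ² = 11·(1/3) = 11/3

11/3


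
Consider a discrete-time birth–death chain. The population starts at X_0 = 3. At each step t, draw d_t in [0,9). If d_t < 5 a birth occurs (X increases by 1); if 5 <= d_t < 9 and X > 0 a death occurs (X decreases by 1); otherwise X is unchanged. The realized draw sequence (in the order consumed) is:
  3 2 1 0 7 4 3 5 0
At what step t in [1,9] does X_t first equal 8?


t=0: X=3, d=3 → birth, X_1=4
t=1: X=4, d=2 → birth, X_2=5
t=2: X=5, d=1 → birth, X_3=6
t=3: X=6, d=0 → birth, X_4=7
t=4: X=7, d=7 → death, X_5=6
t=5: X=6, d=4 → birth, X_6=7
t=6: X=7, d=3 → birth, X_7=8
t=7: X=8, d=5 → death, X_8=7
t=8: X=7, d=0 → birth, X_9=8

7


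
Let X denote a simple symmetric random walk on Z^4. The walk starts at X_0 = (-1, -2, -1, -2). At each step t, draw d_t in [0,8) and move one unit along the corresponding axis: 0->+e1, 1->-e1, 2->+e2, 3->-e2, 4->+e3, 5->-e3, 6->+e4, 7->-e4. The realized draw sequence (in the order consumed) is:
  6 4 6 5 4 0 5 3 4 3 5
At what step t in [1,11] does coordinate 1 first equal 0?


6

t=0: X=(-1, -2, -1, -2), d=6 → +e4, X_1=(-1, -2, -1, -1)
t=1: X=(-1, -2, -1, -1), d=4 → +e3, X_2=(-1, -2, 0, -1)
t=2: X=(-1, -2, 0, -1), d=6 → +e4, X_3=(-1, -2, 0, 0)
t=3: X=(-1, -2, 0, 0), d=5 → -e3, X_4=(-1, -2, -1, 0)
t=4: X=(-1, -2, -1, 0), d=4 → +e3, X_5=(-1, -2, 0, 0)
t=5: X=(-1, -2, 0, 0), d=0 → +e1, X_6=(0, -2, 0, 0)
t=6: X=(0, -2, 0, 0), d=5 → -e3, X_7=(0, -2, -1, 0)
t=7: X=(0, -2, -1, 0), d=3 → -e2, X_8=(0, -3, -1, 0)
t=8: X=(0, -3, -1, 0), d=4 → +e3, X_9=(0, -3, 0, 0)
t=9: X=(0, -3, 0, 0), d=3 → -e2, X_10=(0, -4, 0, 0)
t=10: X=(0, -4, 0, 0), d=5 → -e3, X_11=(0, -4, -1, 0)


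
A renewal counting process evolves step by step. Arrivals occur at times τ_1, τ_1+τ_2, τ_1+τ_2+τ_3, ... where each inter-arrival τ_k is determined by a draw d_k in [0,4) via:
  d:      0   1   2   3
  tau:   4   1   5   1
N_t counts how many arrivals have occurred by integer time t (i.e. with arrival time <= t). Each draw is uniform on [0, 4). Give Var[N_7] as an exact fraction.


Inter-arrival values over d=0..3: [4, 1, 5, 1]
Each d has probability 1/4, so the pmf of τ is: f(1) = 1/2, f(4) = 1/4, f(5) = 1/4
Let p_n(j) = P(N_n = j), with p_0 = [1]. Condition on τ_1: p_n(0) = P(τ > n), and for j >= 1, p_n(j) = Σ_{k<=n} f(k)·p_{n−k}(j−1)
p_1 = [1/2, 1/2]  (j = 0..1)
p_2 = [1/2, 1/4, 1/4]  (j = 0..2)
p_3 = [1/2, 1/4, 1/8, 1/8]  (j = 0..3)
p_4 = [1/4, 1/2, 1/8, 1/16, 1/16]  (j = 0..4)
p_5 = [0, 1/2, 3/8, 1/16, 1/32, 1/32]  (j = 0..5)
p_6 = [0, 1/4, 7/16, 1/4, 1/32, 1/64, 1/64]  (j = 0..6)
p_7 = [0, 1/4, 1/4, 5/16, 5/32, 1/64, 1/128, 1/128]  (j = 0..7)
E[N_7] = Σ j·p_7(j) = 319/128;  E[N_7²] = Σ j²·p_7(j) = 975/128
Var[N_7] = 975/128 − (319/128)² = 23039/16384

23039/16384


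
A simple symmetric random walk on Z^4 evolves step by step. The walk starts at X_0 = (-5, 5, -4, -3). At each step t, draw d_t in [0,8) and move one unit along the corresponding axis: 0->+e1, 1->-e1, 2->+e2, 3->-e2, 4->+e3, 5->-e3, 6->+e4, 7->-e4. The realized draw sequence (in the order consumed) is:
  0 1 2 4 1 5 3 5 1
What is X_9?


(-7, 5, -5, -3)

t=0: X=(-5, 5, -4, -3), d=0 → +e1, X_1=(-4, 5, -4, -3)
t=1: X=(-4, 5, -4, -3), d=1 → -e1, X_2=(-5, 5, -4, -3)
t=2: X=(-5, 5, -4, -3), d=2 → +e2, X_3=(-5, 6, -4, -3)
t=3: X=(-5, 6, -4, -3), d=4 → +e3, X_4=(-5, 6, -3, -3)
t=4: X=(-5, 6, -3, -3), d=1 → -e1, X_5=(-6, 6, -3, -3)
t=5: X=(-6, 6, -3, -3), d=5 → -e3, X_6=(-6, 6, -4, -3)
t=6: X=(-6, 6, -4, -3), d=3 → -e2, X_7=(-6, 5, -4, -3)
t=7: X=(-6, 5, -4, -3), d=5 → -e3, X_8=(-6, 5, -5, -3)
t=8: X=(-6, 5, -5, -3), d=1 → -e1, X_9=(-7, 5, -5, -3)


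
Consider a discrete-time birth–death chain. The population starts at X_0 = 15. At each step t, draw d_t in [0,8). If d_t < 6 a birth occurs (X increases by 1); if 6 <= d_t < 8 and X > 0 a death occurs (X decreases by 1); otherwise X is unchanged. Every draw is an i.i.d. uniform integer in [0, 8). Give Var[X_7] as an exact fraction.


21/4

X can drop by at most 1 per step and X_0 = 15 > T = 7, so X_t >= 15 − t >= 8 > 0 for every t <= 7: the floor at 0 (the 'and X > 0' condition) never binds. Hence X_7 = X_0 + Σ_{t<7} Y_t with i.i.d. increments Y_t = y(d_t) ∈ {+1, −1, 0}.
Outcome values over d=0..7: [1, 1, 1, 1, 1, 1, -1, -1]
Σy = 4, Σy² = 8, M = 8
μ = 4/8 = 1/2,  σ² = 8/8 − (1/2)² = 3/4
Independent increments: Var[X_7] = 7·σ² = 7·(3/4) = 21/4


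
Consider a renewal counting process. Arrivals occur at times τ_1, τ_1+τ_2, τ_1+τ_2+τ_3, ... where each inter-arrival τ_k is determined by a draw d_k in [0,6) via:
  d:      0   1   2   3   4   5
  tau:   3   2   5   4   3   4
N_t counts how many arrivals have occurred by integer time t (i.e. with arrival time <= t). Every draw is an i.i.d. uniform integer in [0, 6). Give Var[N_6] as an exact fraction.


11255/46656

Inter-arrival values over d=0..5: [3, 2, 5, 4, 3, 4]
Each d has probability 1/6, so the pmf of τ is: f(2) = 1/6, f(3) = 1/3, f(4) = 1/3, f(5) = 1/6
Let p_n(j) = P(N_n = j), with p_0 = [1]. Condition on τ_1: p_n(0) = P(τ > n), and for j >= 1, p_n(j) = Σ_{k<=n} f(k)·p_{n−k}(j−1)
p_1 = [1]  (j = 0)
p_2 = [5/6, 1/6]  (j = 0..1)
p_3 = [1/2, 1/2]  (j = 0..1)
p_4 = [1/6, 29/36, 1/36]  (j = 0..2)
p_5 = [0, 31/36, 5/36]  (j = 0..2)
p_6 = [0, 23/36, 77/216, 1/216]  (j = 0..3)
E[N_6] = Σ j·p_6(j) = 295/216;  E[N_6²] = Σ j²·p_6(j) = 455/216
Var[N_6] = 455/216 − (295/216)² = 11255/46656


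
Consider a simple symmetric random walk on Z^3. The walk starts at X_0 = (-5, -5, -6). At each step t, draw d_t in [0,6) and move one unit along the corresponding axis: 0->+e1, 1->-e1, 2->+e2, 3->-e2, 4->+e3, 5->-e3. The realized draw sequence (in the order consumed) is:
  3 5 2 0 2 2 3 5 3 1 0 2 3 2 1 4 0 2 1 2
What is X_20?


(-5, -2, -7)

t=0: X=(-5, -5, -6), d=3 → -e2, X_1=(-5, -6, -6)
t=1: X=(-5, -6, -6), d=5 → -e3, X_2=(-5, -6, -7)
t=2: X=(-5, -6, -7), d=2 → +e2, X_3=(-5, -5, -7)
t=3: X=(-5, -5, -7), d=0 → +e1, X_4=(-4, -5, -7)
t=4: X=(-4, -5, -7), d=2 → +e2, X_5=(-4, -4, -7)
t=5: X=(-4, -4, -7), d=2 → +e2, X_6=(-4, -3, -7)
t=6: X=(-4, -3, -7), d=3 → -e2, X_7=(-4, -4, -7)
t=7: X=(-4, -4, -7), d=5 → -e3, X_8=(-4, -4, -8)
t=8: X=(-4, -4, -8), d=3 → -e2, X_9=(-4, -5, -8)
t=9: X=(-4, -5, -8), d=1 → -e1, X_10=(-5, -5, -8)
t=10: X=(-5, -5, -8), d=0 → +e1, X_11=(-4, -5, -8)
t=11: X=(-4, -5, -8), d=2 → +e2, X_12=(-4, -4, -8)
t=12: X=(-4, -4, -8), d=3 → -e2, X_13=(-4, -5, -8)
t=13: X=(-4, -5, -8), d=2 → +e2, X_14=(-4, -4, -8)
t=14: X=(-4, -4, -8), d=1 → -e1, X_15=(-5, -4, -8)
t=15: X=(-5, -4, -8), d=4 → +e3, X_16=(-5, -4, -7)
t=16: X=(-5, -4, -7), d=0 → +e1, X_17=(-4, -4, -7)
t=17: X=(-4, -4, -7), d=2 → +e2, X_18=(-4, -3, -7)
t=18: X=(-4, -3, -7), d=1 → -e1, X_19=(-5, -3, -7)
t=19: X=(-5, -3, -7), d=2 → +e2, X_20=(-5, -2, -7)


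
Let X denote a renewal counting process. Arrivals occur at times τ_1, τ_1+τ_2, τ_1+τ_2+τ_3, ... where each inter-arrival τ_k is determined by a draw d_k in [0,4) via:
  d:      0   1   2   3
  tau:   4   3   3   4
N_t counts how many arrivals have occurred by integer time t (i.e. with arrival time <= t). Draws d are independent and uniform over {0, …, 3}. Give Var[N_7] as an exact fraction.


3/16

Inter-arrival values over d=0..3: [4, 3, 3, 4]
Each d has probability 1/4, so the pmf of τ is: f(3) = 1/2, f(4) = 1/2
Let p_n(j) = P(N_n = j), with p_0 = [1]. Condition on τ_1: p_n(0) = P(τ > n), and for j >= 1, p_n(j) = Σ_{k<=n} f(k)·p_{n−k}(j−1)
p_1 = [1]  (j = 0)
p_2 = [1]  (j = 0)
p_3 = [1/2, 1/2]  (j = 0..1)
p_4 = [0, 1]  (j = 0..1)
p_5 = [0, 1]  (j = 0..1)
p_6 = [0, 3/4, 1/4]  (j = 0..2)
p_7 = [0, 1/4, 3/4]  (j = 0..2)
E[N_7] = Σ j·p_7(j) = 7/4;  E[N_7²] = Σ j²·p_7(j) = 13/4
Var[N_7] = 13/4 − (7/4)² = 3/16


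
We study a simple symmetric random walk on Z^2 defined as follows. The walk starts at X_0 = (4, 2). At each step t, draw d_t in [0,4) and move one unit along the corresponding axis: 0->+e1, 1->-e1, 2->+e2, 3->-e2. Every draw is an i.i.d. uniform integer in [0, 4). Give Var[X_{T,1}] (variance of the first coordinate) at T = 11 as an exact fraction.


Outcome values over d=0..3: [1, -1, 0, 0]
Σy = 0, Σy² = 2, M = 4
μ = 0/4 = 0,  σ² = 2/4 − (0)² = 1/2
Independent increments: Var[X_11] = 11·σ² = 11·(1/2) = 11/2

11/2


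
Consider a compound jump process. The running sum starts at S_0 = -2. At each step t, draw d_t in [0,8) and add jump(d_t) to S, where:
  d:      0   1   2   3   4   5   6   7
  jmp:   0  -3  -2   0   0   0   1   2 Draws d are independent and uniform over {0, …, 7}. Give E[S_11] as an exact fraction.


-19/4

Outcome values over d=0..7: [0, -3, -2, 0, 0, 0, 1, 2]
Σy = -2, Σy² = 18, M = 8
μ = -2/8 = -1/4,  σ² = 18/8 − (-1/4)² = 35/16
E[S_11] = -2 + 11·(-1/4) = -19/4


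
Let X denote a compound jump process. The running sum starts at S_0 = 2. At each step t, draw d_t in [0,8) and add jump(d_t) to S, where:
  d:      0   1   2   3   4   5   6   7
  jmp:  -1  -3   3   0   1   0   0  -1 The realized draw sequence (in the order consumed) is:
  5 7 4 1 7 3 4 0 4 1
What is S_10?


-4

t=0: S=2, d=5, jump=0, S_1=2
t=1: S=2, d=7, jump=-1, S_2=1
t=2: S=1, d=4, jump=1, S_3=2
t=3: S=2, d=1, jump=-3, S_4=-1
t=4: S=-1, d=7, jump=-1, S_5=-2
t=5: S=-2, d=3, jump=0, S_6=-2
t=6: S=-2, d=4, jump=1, S_7=-1
t=7: S=-1, d=0, jump=-1, S_8=-2
t=8: S=-2, d=4, jump=1, S_9=-1
t=9: S=-1, d=1, jump=-3, S_10=-4


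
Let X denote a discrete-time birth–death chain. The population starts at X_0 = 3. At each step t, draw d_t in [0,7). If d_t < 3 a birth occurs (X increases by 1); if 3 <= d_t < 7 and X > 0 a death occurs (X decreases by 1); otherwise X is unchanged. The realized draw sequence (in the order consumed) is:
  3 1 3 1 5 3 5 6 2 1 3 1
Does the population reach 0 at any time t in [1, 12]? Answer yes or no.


t=0: X=3, d=3 → death, X_1=2
t=1: X=2, d=1 → birth, X_2=3
t=2: X=3, d=3 → death, X_3=2
t=3: X=2, d=1 → birth, X_4=3
t=4: X=3, d=5 → death, X_5=2
t=5: X=2, d=3 → death, X_6=1
t=6: X=1, d=5 → death, X_7=0
t=7: X=0, d=6 → hold, X_8=0
t=8: X=0, d=2 → birth, X_9=1
t=9: X=1, d=1 → birth, X_10=2
t=10: X=2, d=3 → death, X_11=1
t=11: X=1, d=1 → birth, X_12=2

yes


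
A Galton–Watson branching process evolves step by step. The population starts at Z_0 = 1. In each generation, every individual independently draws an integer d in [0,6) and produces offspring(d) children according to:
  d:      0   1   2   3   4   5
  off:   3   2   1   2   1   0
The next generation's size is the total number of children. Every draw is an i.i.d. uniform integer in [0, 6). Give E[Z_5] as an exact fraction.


243/32

Outcome values over d=0..5: [3, 2, 1, 2, 1, 0]
Σy = 9, Σy² = 19, M = 6
μ = 9/6 = 3/2,  σ² = 19/6 − (3/2)² = 11/12
E[Z_0] = 1
E[Z_1] = 3/2·E[Z_0] = 3/2
E[Z_2] = 3/2·E[Z_1] = 9/4
E[Z_3] = 3/2·E[Z_2] = 27/8
E[Z_4] = 3/2·E[Z_3] = 81/16
E[Z_5] = 3/2·E[Z_4] = 243/32


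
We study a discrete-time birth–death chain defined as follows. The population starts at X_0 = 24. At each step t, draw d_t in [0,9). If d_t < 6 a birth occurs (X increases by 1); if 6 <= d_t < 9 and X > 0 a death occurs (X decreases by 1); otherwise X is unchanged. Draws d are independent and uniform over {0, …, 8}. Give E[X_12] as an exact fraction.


28

X can drop by at most 1 per step and X_0 = 24 > T = 12, so X_t >= 24 − t >= 12 > 0 for every t <= 12: the floor at 0 (the 'and X > 0' condition) never binds. Hence X_12 = X_0 + Σ_{t<12} Y_t with i.i.d. increments Y_t = y(d_t) ∈ {+1, −1, 0}.
Outcome values over d=0..8: [1, 1, 1, 1, 1, 1, -1, -1, -1]
Σy = 3, Σy² = 9, M = 9
μ = 3/9 = 1/3,  σ² = 9/9 − (1/3)² = 8/9
E[X_12] = 24 + 12·(1/3) = 28


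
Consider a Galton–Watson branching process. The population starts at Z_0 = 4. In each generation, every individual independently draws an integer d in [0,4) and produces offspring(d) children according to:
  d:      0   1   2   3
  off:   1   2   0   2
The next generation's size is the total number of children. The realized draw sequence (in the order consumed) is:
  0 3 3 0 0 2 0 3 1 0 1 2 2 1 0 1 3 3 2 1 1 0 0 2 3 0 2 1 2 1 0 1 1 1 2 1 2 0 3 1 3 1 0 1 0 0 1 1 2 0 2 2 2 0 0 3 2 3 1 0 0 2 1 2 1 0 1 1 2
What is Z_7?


19

gen 0: Z_0=4, draws=[0, 3, 3, 0], offspring=[1, 2, 2, 1], Z_1=6
gen 1: Z_1=6, draws=[0, 2, 0, 3, 1, 0], offspring=[1, 0, 1, 2, 2, 1], Z_2=7
gen 2: Z_2=7, draws=[1, 2, 2, 1, 0, 1, 3], offspring=[2, 0, 0, 2, 1, 2, 2], Z_3=9
gen 3: Z_3=9, draws=[3, 2, 1, 1, 0, 0, 2, 3, 0], offspring=[2, 0, 2, 2, 1, 1, 0, 2, 1], Z_4=11
gen 4: Z_4=11, draws=[2, 1, 2, 1, 0, 1, 1, 1, 2, 1, 2], offspring=[0, 2, 0, 2, 1, 2, 2, 2, 0, 2, 0], Z_5=13
gen 5: Z_5=13, draws=[0, 3, 1, 3, 1, 0, 1, 0, 0, 1, 1, 2, 0], offspring=[1, 2, 2, 2, 2, 1, 2, 1, 1, 2, 2, 0, 1], Z_6=19
gen 6: Z_6=19, draws=[2, 2, 2, 0, 0, 3, 2, 3, 1, 0, 0, 2, 1, 2, 1, 0, 1, 1, 2], offspring=[0, 0, 0, 1, 1, 2, 0, 2, 2, 1, 1, 0, 2, 0, 2, 1, 2, 2, 0], Z_7=19


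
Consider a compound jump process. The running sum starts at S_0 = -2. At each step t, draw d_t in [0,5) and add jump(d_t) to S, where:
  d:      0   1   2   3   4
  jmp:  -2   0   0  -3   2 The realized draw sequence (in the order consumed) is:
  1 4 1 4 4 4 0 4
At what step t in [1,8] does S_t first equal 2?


4

t=0: S=-2, d=1, jump=0, S_1=-2
t=1: S=-2, d=4, jump=2, S_2=0
t=2: S=0, d=1, jump=0, S_3=0
t=3: S=0, d=4, jump=2, S_4=2
t=4: S=2, d=4, jump=2, S_5=4
t=5: S=4, d=4, jump=2, S_6=6
t=6: S=6, d=0, jump=-2, S_7=4
t=7: S=4, d=4, jump=2, S_8=6


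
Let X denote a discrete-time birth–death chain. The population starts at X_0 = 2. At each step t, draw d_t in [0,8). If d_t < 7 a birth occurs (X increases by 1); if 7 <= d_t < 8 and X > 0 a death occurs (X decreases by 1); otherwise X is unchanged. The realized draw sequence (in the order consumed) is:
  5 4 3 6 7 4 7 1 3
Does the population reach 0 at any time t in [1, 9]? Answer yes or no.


t=0: X=2, d=5 → birth, X_1=3
t=1: X=3, d=4 → birth, X_2=4
t=2: X=4, d=3 → birth, X_3=5
t=3: X=5, d=6 → birth, X_4=6
t=4: X=6, d=7 → death, X_5=5
t=5: X=5, d=4 → birth, X_6=6
t=6: X=6, d=7 → death, X_7=5
t=7: X=5, d=1 → birth, X_8=6
t=8: X=6, d=3 → birth, X_9=7

no


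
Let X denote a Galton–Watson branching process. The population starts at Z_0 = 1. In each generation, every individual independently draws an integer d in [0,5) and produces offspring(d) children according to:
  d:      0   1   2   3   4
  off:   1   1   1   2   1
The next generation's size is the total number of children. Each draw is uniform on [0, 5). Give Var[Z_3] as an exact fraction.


Outcome values over d=0..4: [1, 1, 1, 2, 1]
Σy = 6, Σy² = 8, M = 5
μ = 6/5 = 6/5,  σ² = 8/5 − (6/5)² = 4/25
V_0 = 0, E_0 = 1
V_1 = 4/25·E_0 + (6/5)²·V_0 = 4/25;  E_1 = 6/5
V_2 = 4/25·E_1 + (6/5)²·V_1 = 264/625;  E_2 = 36/25
V_3 = 4/25·E_2 + (6/5)²·V_2 = 13104/15625;  E_3 = 216/125

13104/15625


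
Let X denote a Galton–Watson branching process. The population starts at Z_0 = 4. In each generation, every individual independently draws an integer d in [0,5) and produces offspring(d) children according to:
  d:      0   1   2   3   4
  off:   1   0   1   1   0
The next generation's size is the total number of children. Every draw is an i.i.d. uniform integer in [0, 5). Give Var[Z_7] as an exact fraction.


Outcome values over d=0..4: [1, 0, 1, 1, 0]
Σy = 3, Σy² = 3, M = 5
μ = 3/5 = 3/5,  σ² = 3/5 − (3/5)² = 6/25
V_0 = 0, E_0 = 4
V_1 = 6/25·E_0 + (3/5)²·V_0 = 24/25;  E_1 = 12/5
V_2 = 6/25·E_1 + (3/5)²·V_1 = 576/625;  E_2 = 36/25
V_3 = 6/25·E_2 + (3/5)²·V_2 = 10584/15625;  E_3 = 108/125
V_4 = 6/25·E_3 + (3/5)²·V_3 = 176256/390625;  E_4 = 324/625
V_5 = 6/25·E_4 + (3/5)²·V_4 = 2801304/9765625;  E_5 = 972/3125
V_6 = 6/25·E_5 + (3/5)²·V_5 = 43436736/244140625;  E_6 = 2916/15625
V_7 = 6/25·E_6 + (3/5)²·V_6 = 664305624/6103515625;  E_7 = 8748/78125

664305624/6103515625


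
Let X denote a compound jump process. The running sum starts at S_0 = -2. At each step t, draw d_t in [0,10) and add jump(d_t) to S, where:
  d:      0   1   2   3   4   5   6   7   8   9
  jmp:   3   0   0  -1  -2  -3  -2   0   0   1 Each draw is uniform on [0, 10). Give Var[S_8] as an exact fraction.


528/25

Outcome values over d=0..9: [3, 0, 0, -1, -2, -3, -2, 0, 0, 1]
Σy = -4, Σy² = 28, M = 10
μ = -4/10 = -2/5,  σ² = 28/10 − (-2/5)² = 66/25
Independent increments: Var[S_8] = 8·σ² = 8·(66/25) = 528/25


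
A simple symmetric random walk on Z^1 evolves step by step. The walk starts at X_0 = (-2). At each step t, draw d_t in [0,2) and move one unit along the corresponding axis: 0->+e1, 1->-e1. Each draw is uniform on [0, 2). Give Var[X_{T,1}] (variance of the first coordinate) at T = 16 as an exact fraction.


Outcome values over d=0..1: [1, -1]
Σy = 0, Σy² = 2, M = 2
μ = 0/2 = 0,  σ² = 2/2 − (0)² = 1
Independent increments: Var[X_16] = 16·σ² = 16·(1) = 16

16


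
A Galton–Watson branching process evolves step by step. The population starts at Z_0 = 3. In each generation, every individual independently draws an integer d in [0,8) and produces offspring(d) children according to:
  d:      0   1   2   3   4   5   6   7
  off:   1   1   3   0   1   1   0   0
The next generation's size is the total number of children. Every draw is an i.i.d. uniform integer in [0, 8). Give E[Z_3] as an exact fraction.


1029/512

Outcome values over d=0..7: [1, 1, 3, 0, 1, 1, 0, 0]
Σy = 7, Σy² = 13, M = 8
μ = 7/8 = 7/8,  σ² = 13/8 − (7/8)² = 55/64
E[Z_0] = 3
E[Z_1] = 7/8·E[Z_0] = 21/8
E[Z_2] = 7/8·E[Z_1] = 147/64
E[Z_3] = 7/8·E[Z_2] = 1029/512


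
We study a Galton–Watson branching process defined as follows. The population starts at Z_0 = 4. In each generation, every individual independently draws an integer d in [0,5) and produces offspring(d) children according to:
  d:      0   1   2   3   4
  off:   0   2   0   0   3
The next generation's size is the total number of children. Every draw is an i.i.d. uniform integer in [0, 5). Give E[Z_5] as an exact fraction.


Outcome values over d=0..4: [0, 2, 0, 0, 3]
Σy = 5, Σy² = 13, M = 5
μ = 5/5 = 1,  σ² = 13/5 − (1)² = 8/5
E[Z_0] = 4
E[Z_1] = 1·E[Z_0] = 4
E[Z_2] = 1·E[Z_1] = 4
E[Z_3] = 1·E[Z_2] = 4
E[Z_4] = 1·E[Z_3] = 4
E[Z_5] = 1·E[Z_4] = 4

4


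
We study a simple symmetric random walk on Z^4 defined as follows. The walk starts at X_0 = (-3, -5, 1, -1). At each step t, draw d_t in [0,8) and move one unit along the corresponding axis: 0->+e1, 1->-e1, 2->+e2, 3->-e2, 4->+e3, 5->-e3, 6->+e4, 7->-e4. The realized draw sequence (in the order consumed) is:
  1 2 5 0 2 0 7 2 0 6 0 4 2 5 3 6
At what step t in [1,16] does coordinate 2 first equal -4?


2

t=0: X=(-3, -5, 1, -1), d=1 → -e1, X_1=(-4, -5, 1, -1)
t=1: X=(-4, -5, 1, -1), d=2 → +e2, X_2=(-4, -4, 1, -1)
t=2: X=(-4, -4, 1, -1), d=5 → -e3, X_3=(-4, -4, 0, -1)
t=3: X=(-4, -4, 0, -1), d=0 → +e1, X_4=(-3, -4, 0, -1)
t=4: X=(-3, -4, 0, -1), d=2 → +e2, X_5=(-3, -3, 0, -1)
t=5: X=(-3, -3, 0, -1), d=0 → +e1, X_6=(-2, -3, 0, -1)
t=6: X=(-2, -3, 0, -1), d=7 → -e4, X_7=(-2, -3, 0, -2)
t=7: X=(-2, -3, 0, -2), d=2 → +e2, X_8=(-2, -2, 0, -2)
t=8: X=(-2, -2, 0, -2), d=0 → +e1, X_9=(-1, -2, 0, -2)
t=9: X=(-1, -2, 0, -2), d=6 → +e4, X_10=(-1, -2, 0, -1)
t=10: X=(-1, -2, 0, -1), d=0 → +e1, X_11=(0, -2, 0, -1)
t=11: X=(0, -2, 0, -1), d=4 → +e3, X_12=(0, -2, 1, -1)
t=12: X=(0, -2, 1, -1), d=2 → +e2, X_13=(0, -1, 1, -1)
t=13: X=(0, -1, 1, -1), d=5 → -e3, X_14=(0, -1, 0, -1)
t=14: X=(0, -1, 0, -1), d=3 → -e2, X_15=(0, -2, 0, -1)
t=15: X=(0, -2, 0, -1), d=6 → +e4, X_16=(0, -2, 0, 0)


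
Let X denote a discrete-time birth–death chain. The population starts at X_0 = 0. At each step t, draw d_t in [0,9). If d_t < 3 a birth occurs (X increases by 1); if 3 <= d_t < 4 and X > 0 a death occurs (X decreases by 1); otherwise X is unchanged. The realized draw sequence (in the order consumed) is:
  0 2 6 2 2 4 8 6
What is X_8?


t=0: X=0, d=0 → birth, X_1=1
t=1: X=1, d=2 → birth, X_2=2
t=2: X=2, d=6 → hold, X_3=2
t=3: X=2, d=2 → birth, X_4=3
t=4: X=3, d=2 → birth, X_5=4
t=5: X=4, d=4 → hold, X_6=4
t=6: X=4, d=8 → hold, X_7=4
t=7: X=4, d=6 → hold, X_8=4

4


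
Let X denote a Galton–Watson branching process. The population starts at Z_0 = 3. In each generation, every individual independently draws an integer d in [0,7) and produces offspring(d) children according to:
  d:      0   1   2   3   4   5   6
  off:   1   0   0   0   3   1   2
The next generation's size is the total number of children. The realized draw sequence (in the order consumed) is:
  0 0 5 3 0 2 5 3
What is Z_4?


gen 0: Z_0=3, draws=[0, 0, 5], offspring=[1, 1, 1], Z_1=3
gen 1: Z_1=3, draws=[3, 0, 2], offspring=[0, 1, 0], Z_2=1
gen 2: Z_2=1, draws=[5], offspring=[1], Z_3=1
gen 3: Z_3=1, draws=[3], offspring=[0], Z_4=0

0


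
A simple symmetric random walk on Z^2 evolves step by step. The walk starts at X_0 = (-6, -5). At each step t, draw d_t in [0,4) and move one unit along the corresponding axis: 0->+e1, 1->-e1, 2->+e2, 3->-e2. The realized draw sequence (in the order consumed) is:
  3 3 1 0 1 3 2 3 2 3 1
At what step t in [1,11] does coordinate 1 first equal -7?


t=0: X=(-6, -5), d=3 → -e2, X_1=(-6, -6)
t=1: X=(-6, -6), d=3 → -e2, X_2=(-6, -7)
t=2: X=(-6, -7), d=1 → -e1, X_3=(-7, -7)
t=3: X=(-7, -7), d=0 → +e1, X_4=(-6, -7)
t=4: X=(-6, -7), d=1 → -e1, X_5=(-7, -7)
t=5: X=(-7, -7), d=3 → -e2, X_6=(-7, -8)
t=6: X=(-7, -8), d=2 → +e2, X_7=(-7, -7)
t=7: X=(-7, -7), d=3 → -e2, X_8=(-7, -8)
t=8: X=(-7, -8), d=2 → +e2, X_9=(-7, -7)
t=9: X=(-7, -7), d=3 → -e2, X_10=(-7, -8)
t=10: X=(-7, -8), d=1 → -e1, X_11=(-8, -8)

3


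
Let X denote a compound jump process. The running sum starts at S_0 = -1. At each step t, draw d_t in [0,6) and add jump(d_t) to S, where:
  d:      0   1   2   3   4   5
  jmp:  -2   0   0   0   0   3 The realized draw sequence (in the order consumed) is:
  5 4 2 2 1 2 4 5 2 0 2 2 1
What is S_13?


3

t=0: S=-1, d=5, jump=3, S_1=2
t=1: S=2, d=4, jump=0, S_2=2
t=2: S=2, d=2, jump=0, S_3=2
t=3: S=2, d=2, jump=0, S_4=2
t=4: S=2, d=1, jump=0, S_5=2
t=5: S=2, d=2, jump=0, S_6=2
t=6: S=2, d=4, jump=0, S_7=2
t=7: S=2, d=5, jump=3, S_8=5
t=8: S=5, d=2, jump=0, S_9=5
t=9: S=5, d=0, jump=-2, S_10=3
t=10: S=3, d=2, jump=0, S_11=3
t=11: S=3, d=2, jump=0, S_12=3
t=12: S=3, d=1, jump=0, S_13=3


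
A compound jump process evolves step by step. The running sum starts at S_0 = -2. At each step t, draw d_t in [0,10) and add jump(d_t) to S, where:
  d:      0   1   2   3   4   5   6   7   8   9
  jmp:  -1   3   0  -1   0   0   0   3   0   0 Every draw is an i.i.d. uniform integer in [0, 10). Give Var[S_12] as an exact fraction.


Outcome values over d=0..9: [-1, 3, 0, -1, 0, 0, 0, 3, 0, 0]
Σy = 4, Σy² = 20, M = 10
μ = 4/10 = 2/5,  σ² = 20/10 − (2/5)² = 46/25
Independent increments: Var[S_12] = 12·σ² = 12·(46/25) = 552/25

552/25


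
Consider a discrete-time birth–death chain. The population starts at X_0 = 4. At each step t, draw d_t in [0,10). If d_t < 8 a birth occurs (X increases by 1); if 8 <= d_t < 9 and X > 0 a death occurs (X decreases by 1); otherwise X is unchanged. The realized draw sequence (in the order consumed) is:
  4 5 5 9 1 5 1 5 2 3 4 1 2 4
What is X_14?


t=0: X=4, d=4 → birth, X_1=5
t=1: X=5, d=5 → birth, X_2=6
t=2: X=6, d=5 → birth, X_3=7
t=3: X=7, d=9 → hold, X_4=7
t=4: X=7, d=1 → birth, X_5=8
t=5: X=8, d=5 → birth, X_6=9
t=6: X=9, d=1 → birth, X_7=10
t=7: X=10, d=5 → birth, X_8=11
t=8: X=11, d=2 → birth, X_9=12
t=9: X=12, d=3 → birth, X_10=13
t=10: X=13, d=4 → birth, X_11=14
t=11: X=14, d=1 → birth, X_12=15
t=12: X=15, d=2 → birth, X_13=16
t=13: X=16, d=4 → birth, X_14=17

17


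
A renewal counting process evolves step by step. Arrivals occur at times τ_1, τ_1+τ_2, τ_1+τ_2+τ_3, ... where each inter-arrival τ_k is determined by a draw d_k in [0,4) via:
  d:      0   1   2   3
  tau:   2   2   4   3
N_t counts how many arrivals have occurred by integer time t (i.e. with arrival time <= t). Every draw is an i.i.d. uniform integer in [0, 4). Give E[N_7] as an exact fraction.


Inter-arrival values over d=0..3: [2, 2, 4, 3]
Each d has probability 1/4, so the pmf of τ is: f(2) = 1/2, f(3) = 1/4, f(4) = 1/4
Renewal equation for m(n) = E[N_n]: condition on τ_1 = k (if k <= n, one arrival plus a fresh copy on the remaining n−k steps): m(n) = F(n) + Σ_{k<=n} f(k)·m(n−k), where F(n) = P(τ <= n) and m(0) = 0
m(1) = F(1) = 0
m(2) = F(2) = 1/2
m(3) = F(3) = 3/4
m(4) = F(4) + f(2)·m(2) = 1 + 1/2·1/2 = 5/4
m(5) = F(5) + f(2)·m(3) + f(3)·m(2) = 1 + 1/2·3/4 + 1/4·1/2 = 3/2
m(6) = F(6) + f(2)·m(4) + f(3)·m(3) + f(4)·m(2) = 1 + 1/2·5/4 + 1/4·3/4 + 1/4·1/2 = 31/16
m(7) = F(7) + f(2)·m(5) + f(3)·m(4) + f(4)·m(3) = 1 + 1/2·3/2 + 1/4·5/4 + 1/4·3/4 = 9/4
E[N_7] = m(7) = 9/4

9/4


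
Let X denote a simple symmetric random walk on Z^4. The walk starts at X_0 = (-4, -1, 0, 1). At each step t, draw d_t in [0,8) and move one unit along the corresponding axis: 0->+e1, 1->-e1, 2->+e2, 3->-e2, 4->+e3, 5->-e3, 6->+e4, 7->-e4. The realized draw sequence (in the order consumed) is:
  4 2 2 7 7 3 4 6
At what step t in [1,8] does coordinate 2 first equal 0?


2

t=0: X=(-4, -1, 0, 1), d=4 → +e3, X_1=(-4, -1, 1, 1)
t=1: X=(-4, -1, 1, 1), d=2 → +e2, X_2=(-4, 0, 1, 1)
t=2: X=(-4, 0, 1, 1), d=2 → +e2, X_3=(-4, 1, 1, 1)
t=3: X=(-4, 1, 1, 1), d=7 → -e4, X_4=(-4, 1, 1, 0)
t=4: X=(-4, 1, 1, 0), d=7 → -e4, X_5=(-4, 1, 1, -1)
t=5: X=(-4, 1, 1, -1), d=3 → -e2, X_6=(-4, 0, 1, -1)
t=6: X=(-4, 0, 1, -1), d=4 → +e3, X_7=(-4, 0, 2, -1)
t=7: X=(-4, 0, 2, -1), d=6 → +e4, X_8=(-4, 0, 2, 0)


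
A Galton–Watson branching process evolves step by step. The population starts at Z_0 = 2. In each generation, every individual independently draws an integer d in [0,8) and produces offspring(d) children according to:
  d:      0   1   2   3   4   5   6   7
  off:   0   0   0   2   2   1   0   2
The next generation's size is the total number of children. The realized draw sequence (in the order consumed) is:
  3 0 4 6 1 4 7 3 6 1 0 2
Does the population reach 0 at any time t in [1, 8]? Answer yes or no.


yes

gen 0: Z_0=2, draws=[3, 0], offspring=[2, 0], Z_1=2
gen 1: Z_1=2, draws=[4, 6], offspring=[2, 0], Z_2=2
gen 2: Z_2=2, draws=[1, 4], offspring=[0, 2], Z_3=2
gen 3: Z_3=2, draws=[7, 3], offspring=[2, 2], Z_4=4
gen 4: Z_4=4, draws=[6, 1, 0, 2], offspring=[0, 0, 0, 0], Z_5=0
gen 5: Z_5=0, draws=[], offspring=[], Z_6=0
gen 6: Z_6=0, draws=[], offspring=[], Z_7=0
gen 7: Z_7=0, draws=[], offspring=[], Z_8=0


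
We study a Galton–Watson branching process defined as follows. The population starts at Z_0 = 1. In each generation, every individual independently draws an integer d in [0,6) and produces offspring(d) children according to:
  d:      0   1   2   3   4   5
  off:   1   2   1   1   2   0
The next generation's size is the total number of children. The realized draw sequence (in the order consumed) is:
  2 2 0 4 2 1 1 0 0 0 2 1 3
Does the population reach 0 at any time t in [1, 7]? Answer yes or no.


no

gen 0: Z_0=1, draws=[2], offspring=[1], Z_1=1
gen 1: Z_1=1, draws=[2], offspring=[1], Z_2=1
gen 2: Z_2=1, draws=[0], offspring=[1], Z_3=1
gen 3: Z_3=1, draws=[4], offspring=[2], Z_4=2
gen 4: Z_4=2, draws=[2, 1], offspring=[1, 2], Z_5=3
gen 5: Z_5=3, draws=[1, 0, 0], offspring=[2, 1, 1], Z_6=4
gen 6: Z_6=4, draws=[0, 2, 1, 3], offspring=[1, 1, 2, 1], Z_7=5


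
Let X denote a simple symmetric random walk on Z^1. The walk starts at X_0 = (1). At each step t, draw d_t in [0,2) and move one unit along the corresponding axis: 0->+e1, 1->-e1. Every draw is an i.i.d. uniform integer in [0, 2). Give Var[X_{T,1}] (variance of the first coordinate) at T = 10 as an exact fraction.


10

Outcome values over d=0..1: [1, -1]
Σy = 0, Σy² = 2, M = 2
μ = 0/2 = 0,  σ² = 2/2 − (0)² = 1
Independent increments: Var[X_10] = 10·σ² = 10·(1) = 10


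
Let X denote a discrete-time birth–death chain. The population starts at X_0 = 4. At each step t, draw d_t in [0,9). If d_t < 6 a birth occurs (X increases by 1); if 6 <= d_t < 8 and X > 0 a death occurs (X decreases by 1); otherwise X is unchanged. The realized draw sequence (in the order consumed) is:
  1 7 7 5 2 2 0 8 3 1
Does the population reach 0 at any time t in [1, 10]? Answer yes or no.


t=0: X=4, d=1 → birth, X_1=5
t=1: X=5, d=7 → death, X_2=4
t=2: X=4, d=7 → death, X_3=3
t=3: X=3, d=5 → birth, X_4=4
t=4: X=4, d=2 → birth, X_5=5
t=5: X=5, d=2 → birth, X_6=6
t=6: X=6, d=0 → birth, X_7=7
t=7: X=7, d=8 → hold, X_8=7
t=8: X=7, d=3 → birth, X_9=8
t=9: X=8, d=1 → birth, X_10=9

no


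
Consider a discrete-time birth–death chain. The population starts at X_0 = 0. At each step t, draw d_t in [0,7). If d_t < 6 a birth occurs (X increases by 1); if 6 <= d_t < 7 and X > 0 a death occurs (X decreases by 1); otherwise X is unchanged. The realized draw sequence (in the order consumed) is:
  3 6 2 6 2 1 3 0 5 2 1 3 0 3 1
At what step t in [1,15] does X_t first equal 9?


t=0: X=0, d=3 → birth, X_1=1
t=1: X=1, d=6 → death, X_2=0
t=2: X=0, d=2 → birth, X_3=1
t=3: X=1, d=6 → death, X_4=0
t=4: X=0, d=2 → birth, X_5=1
t=5: X=1, d=1 → birth, X_6=2
t=6: X=2, d=3 → birth, X_7=3
t=7: X=3, d=0 → birth, X_8=4
t=8: X=4, d=5 → birth, X_9=5
t=9: X=5, d=2 → birth, X_10=6
t=10: X=6, d=1 → birth, X_11=7
t=11: X=7, d=3 → birth, X_12=8
t=12: X=8, d=0 → birth, X_13=9
t=13: X=9, d=3 → birth, X_14=10
t=14: X=10, d=1 → birth, X_15=11

13


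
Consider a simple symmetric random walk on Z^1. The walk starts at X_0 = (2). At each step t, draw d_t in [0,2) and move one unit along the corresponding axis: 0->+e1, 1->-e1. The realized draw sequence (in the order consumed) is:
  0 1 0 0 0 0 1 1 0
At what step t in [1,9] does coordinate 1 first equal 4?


t=0: X=(2), d=0 → +e1, X_1=(3)
t=1: X=(3), d=1 → -e1, X_2=(2)
t=2: X=(2), d=0 → +e1, X_3=(3)
t=3: X=(3), d=0 → +e1, X_4=(4)
t=4: X=(4), d=0 → +e1, X_5=(5)
t=5: X=(5), d=0 → +e1, X_6=(6)
t=6: X=(6), d=1 → -e1, X_7=(5)
t=7: X=(5), d=1 → -e1, X_8=(4)
t=8: X=(4), d=0 → +e1, X_9=(5)

4


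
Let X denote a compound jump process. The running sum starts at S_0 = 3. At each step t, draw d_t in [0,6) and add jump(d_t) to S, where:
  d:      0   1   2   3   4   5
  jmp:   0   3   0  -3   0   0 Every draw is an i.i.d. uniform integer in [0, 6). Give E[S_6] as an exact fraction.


Outcome values over d=0..5: [0, 3, 0, -3, 0, 0]
Σy = 0, Σy² = 18, M = 6
μ = 0/6 = 0,  σ² = 18/6 − (0)² = 3
E[S_6] = 3 + 6·(0) = 3

3


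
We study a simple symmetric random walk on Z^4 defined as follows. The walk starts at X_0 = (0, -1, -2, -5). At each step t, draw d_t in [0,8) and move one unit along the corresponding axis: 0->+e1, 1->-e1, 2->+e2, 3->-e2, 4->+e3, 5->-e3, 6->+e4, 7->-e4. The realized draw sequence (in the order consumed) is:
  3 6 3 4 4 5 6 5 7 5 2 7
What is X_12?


t=0: X=(0, -1, -2, -5), d=3 → -e2, X_1=(0, -2, -2, -5)
t=1: X=(0, -2, -2, -5), d=6 → +e4, X_2=(0, -2, -2, -4)
t=2: X=(0, -2, -2, -4), d=3 → -e2, X_3=(0, -3, -2, -4)
t=3: X=(0, -3, -2, -4), d=4 → +e3, X_4=(0, -3, -1, -4)
t=4: X=(0, -3, -1, -4), d=4 → +e3, X_5=(0, -3, 0, -4)
t=5: X=(0, -3, 0, -4), d=5 → -e3, X_6=(0, -3, -1, -4)
t=6: X=(0, -3, -1, -4), d=6 → +e4, X_7=(0, -3, -1, -3)
t=7: X=(0, -3, -1, -3), d=5 → -e3, X_8=(0, -3, -2, -3)
t=8: X=(0, -3, -2, -3), d=7 → -e4, X_9=(0, -3, -2, -4)
t=9: X=(0, -3, -2, -4), d=5 → -e3, X_10=(0, -3, -3, -4)
t=10: X=(0, -3, -3, -4), d=2 → +e2, X_11=(0, -2, -3, -4)
t=11: X=(0, -2, -3, -4), d=7 → -e4, X_12=(0, -2, -3, -5)

(0, -2, -3, -5)


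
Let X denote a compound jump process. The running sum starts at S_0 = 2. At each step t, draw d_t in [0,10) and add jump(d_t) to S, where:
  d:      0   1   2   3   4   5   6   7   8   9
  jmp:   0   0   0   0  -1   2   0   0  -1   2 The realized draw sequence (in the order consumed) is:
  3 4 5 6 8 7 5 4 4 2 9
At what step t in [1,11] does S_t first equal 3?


3

t=0: S=2, d=3, jump=0, S_1=2
t=1: S=2, d=4, jump=-1, S_2=1
t=2: S=1, d=5, jump=2, S_3=3
t=3: S=3, d=6, jump=0, S_4=3
t=4: S=3, d=8, jump=-1, S_5=2
t=5: S=2, d=7, jump=0, S_6=2
t=6: S=2, d=5, jump=2, S_7=4
t=7: S=4, d=4, jump=-1, S_8=3
t=8: S=3, d=4, jump=-1, S_9=2
t=9: S=2, d=2, jump=0, S_10=2
t=10: S=2, d=9, jump=2, S_11=4


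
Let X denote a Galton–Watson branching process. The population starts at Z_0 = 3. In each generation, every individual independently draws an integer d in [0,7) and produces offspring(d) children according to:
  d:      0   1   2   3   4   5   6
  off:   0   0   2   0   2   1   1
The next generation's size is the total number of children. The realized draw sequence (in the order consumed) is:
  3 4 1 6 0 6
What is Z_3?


1

gen 0: Z_0=3, draws=[3, 4, 1], offspring=[0, 2, 0], Z_1=2
gen 1: Z_1=2, draws=[6, 0], offspring=[1, 0], Z_2=1
gen 2: Z_2=1, draws=[6], offspring=[1], Z_3=1


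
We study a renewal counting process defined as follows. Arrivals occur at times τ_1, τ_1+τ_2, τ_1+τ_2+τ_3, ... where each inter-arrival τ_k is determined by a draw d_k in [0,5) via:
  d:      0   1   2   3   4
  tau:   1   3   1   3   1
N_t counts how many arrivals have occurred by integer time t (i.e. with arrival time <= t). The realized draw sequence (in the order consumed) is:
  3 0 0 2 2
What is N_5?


draw d_1=3: τ_1=3, arrival time A_1=3
draw d_2=0: τ_2=1, arrival time A_2=4
draw d_3=0: τ_3=1, arrival time A_3=5
draw d_4=2: τ_4=1, arrival time A_4=6
draw d_5=2: τ_5=1, arrival time A_5=7
N_t over t=0..5: 0:0 1:0 2:0 3:1 4:2 5:3

3
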